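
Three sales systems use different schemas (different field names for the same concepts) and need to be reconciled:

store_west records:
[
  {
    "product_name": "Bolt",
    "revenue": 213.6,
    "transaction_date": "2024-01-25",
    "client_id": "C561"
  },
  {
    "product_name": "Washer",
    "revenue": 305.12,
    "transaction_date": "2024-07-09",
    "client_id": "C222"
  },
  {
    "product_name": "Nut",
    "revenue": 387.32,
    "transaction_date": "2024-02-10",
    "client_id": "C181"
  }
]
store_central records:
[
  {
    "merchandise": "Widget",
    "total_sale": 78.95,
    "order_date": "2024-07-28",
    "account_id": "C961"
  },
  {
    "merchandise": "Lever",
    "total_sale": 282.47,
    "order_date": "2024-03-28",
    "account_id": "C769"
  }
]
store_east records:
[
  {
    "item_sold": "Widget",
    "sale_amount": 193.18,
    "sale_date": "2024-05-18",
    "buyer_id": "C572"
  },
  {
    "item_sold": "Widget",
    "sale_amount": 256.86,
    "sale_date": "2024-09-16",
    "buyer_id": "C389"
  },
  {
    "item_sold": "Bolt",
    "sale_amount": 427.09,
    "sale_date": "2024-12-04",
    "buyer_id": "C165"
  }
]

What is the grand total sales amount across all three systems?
2144.59

Schema reconciliation - all amount fields map to sale amount:

store_west (revenue): 906.04
store_central (total_sale): 361.42
store_east (sale_amount): 877.13

Grand total: 2144.59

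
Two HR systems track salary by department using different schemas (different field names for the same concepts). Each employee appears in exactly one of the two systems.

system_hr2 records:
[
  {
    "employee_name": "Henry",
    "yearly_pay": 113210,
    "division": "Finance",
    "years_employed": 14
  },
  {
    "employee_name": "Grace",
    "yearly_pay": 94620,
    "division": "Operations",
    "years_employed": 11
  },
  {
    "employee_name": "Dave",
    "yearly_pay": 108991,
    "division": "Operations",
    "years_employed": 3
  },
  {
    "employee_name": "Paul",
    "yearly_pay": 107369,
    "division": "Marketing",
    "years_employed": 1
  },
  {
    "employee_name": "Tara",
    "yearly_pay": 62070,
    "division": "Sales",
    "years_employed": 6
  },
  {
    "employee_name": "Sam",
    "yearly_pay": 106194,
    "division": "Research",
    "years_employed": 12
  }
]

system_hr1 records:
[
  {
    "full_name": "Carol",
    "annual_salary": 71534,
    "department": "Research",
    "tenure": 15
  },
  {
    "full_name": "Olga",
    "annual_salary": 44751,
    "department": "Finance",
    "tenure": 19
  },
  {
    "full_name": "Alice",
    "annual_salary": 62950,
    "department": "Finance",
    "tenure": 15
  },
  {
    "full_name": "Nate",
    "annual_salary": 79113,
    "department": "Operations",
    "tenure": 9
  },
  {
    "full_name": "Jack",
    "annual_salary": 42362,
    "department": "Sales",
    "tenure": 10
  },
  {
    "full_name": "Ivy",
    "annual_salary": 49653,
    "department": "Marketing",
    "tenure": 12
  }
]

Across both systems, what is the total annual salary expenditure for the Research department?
177728

Schema mappings:
- "division" (system_hr2) = "department" (system_hr1) = department
- "yearly_pay" (system_hr2) = "annual_salary" (system_hr1) = salary

Research salaries from system_hr2: 106194
Research salaries from system_hr1: 71534

Total: 106194 + 71534 = 177728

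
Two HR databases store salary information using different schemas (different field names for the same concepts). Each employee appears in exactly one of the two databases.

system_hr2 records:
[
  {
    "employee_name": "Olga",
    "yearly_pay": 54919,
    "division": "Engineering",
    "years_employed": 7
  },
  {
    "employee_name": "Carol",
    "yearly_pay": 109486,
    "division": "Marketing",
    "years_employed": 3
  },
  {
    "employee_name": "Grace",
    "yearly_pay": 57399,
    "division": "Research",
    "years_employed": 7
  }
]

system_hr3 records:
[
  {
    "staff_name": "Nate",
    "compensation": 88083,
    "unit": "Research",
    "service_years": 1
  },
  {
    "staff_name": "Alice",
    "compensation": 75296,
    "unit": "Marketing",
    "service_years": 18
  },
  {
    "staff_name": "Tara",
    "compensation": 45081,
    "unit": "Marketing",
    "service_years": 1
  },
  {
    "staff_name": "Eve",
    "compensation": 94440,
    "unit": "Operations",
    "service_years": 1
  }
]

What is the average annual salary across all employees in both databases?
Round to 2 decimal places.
74957.71

Schema mapping: "yearly_pay" (system_hr2) = "compensation" (system_hr3) = annual salary

All salaries: [54919, 109486, 57399, 88083, 75296, 45081, 94440]
Sum: 524704
Count: 7
Average: 524704 / 7 = 74957.71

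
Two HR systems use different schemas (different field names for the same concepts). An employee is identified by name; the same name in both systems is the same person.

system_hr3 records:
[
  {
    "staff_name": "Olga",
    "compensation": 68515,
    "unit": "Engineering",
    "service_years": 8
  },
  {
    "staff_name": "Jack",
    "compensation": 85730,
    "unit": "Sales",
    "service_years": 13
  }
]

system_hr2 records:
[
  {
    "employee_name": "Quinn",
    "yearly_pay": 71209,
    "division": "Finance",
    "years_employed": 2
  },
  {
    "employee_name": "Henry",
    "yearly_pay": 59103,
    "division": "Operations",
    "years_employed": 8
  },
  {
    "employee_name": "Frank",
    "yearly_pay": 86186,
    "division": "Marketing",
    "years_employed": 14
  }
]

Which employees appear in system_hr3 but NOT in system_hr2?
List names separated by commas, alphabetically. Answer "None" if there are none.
Jack, Olga

Schema mapping: "staff_name" (system_hr3) = "employee_name" (system_hr2) = employee name

Names in system_hr3: ['Jack', 'Olga']
Names in system_hr2: ['Frank', 'Henry', 'Quinn']

In system_hr3 but not system_hr2: ['Jack', 'Olga']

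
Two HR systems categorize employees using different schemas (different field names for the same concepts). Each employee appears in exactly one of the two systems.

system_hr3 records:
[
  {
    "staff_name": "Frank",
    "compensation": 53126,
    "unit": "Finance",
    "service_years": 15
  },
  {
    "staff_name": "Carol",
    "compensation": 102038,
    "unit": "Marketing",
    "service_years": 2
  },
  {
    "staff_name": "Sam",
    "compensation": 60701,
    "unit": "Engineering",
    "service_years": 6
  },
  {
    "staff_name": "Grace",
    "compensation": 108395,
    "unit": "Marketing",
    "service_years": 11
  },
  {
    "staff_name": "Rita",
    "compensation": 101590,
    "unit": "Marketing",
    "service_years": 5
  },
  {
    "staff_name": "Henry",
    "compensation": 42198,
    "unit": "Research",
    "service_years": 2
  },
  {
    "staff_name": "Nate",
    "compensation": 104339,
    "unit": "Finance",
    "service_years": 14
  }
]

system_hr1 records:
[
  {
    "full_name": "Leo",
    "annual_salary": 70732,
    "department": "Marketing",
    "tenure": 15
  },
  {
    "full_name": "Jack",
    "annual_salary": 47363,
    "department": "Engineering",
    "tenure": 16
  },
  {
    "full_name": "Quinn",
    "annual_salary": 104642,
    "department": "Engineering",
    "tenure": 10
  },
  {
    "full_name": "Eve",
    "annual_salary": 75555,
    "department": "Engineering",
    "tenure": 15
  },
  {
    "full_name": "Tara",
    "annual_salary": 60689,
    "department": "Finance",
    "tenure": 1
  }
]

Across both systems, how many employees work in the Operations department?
0

Schema mapping: "unit" (system_hr3) = "department" (system_hr1) = department

Operations employees in system_hr3: 0
Operations employees in system_hr1: 0

Total in Operations: 0 + 0 = 0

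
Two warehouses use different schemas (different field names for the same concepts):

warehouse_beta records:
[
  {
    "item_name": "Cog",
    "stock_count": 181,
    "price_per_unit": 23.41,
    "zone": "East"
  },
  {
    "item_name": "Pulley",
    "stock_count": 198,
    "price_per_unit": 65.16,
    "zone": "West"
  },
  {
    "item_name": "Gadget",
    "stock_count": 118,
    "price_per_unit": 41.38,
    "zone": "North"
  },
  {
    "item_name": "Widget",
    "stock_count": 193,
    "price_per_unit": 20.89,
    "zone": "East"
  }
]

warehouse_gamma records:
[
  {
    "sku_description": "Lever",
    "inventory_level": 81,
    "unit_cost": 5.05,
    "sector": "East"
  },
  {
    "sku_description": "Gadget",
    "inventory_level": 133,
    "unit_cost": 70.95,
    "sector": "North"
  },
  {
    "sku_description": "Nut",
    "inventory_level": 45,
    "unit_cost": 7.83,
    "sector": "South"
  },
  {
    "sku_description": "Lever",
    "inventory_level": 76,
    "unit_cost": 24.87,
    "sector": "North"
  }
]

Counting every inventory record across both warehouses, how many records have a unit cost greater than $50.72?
2

Schema mapping: "price_per_unit" (warehouse_beta) = "unit_cost" (warehouse_gamma) = unit cost

Records > $50.72 in warehouse_beta: 1
Records > $50.72 in warehouse_gamma: 1

Total count: 1 + 1 = 2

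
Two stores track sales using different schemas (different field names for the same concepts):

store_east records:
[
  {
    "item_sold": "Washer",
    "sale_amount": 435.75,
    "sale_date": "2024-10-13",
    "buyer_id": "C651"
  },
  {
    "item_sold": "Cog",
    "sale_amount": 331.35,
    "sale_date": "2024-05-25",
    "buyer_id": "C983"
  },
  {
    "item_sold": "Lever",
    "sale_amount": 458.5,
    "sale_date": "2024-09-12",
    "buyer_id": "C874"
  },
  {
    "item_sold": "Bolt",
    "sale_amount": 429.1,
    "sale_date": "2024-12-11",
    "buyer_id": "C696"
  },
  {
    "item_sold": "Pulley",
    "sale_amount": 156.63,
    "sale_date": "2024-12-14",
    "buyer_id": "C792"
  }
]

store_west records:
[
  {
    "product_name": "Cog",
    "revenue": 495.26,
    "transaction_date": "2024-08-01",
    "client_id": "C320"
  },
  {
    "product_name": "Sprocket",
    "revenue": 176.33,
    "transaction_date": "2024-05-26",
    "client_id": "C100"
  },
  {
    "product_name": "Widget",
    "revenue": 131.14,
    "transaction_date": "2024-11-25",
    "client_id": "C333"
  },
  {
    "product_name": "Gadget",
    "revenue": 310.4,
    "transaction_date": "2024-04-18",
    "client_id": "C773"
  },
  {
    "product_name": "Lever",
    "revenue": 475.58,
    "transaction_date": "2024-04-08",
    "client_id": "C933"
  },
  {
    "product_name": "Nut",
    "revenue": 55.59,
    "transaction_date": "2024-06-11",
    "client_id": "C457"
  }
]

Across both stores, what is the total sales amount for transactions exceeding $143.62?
3268.9

Schema mapping: "sale_amount" (store_east) = "revenue" (store_west) = sale amount

Sum of sales > $143.62 in store_east: 1811.33
Sum of sales > $143.62 in store_west: 1457.57

Total: 1811.33 + 1457.57 = 3268.9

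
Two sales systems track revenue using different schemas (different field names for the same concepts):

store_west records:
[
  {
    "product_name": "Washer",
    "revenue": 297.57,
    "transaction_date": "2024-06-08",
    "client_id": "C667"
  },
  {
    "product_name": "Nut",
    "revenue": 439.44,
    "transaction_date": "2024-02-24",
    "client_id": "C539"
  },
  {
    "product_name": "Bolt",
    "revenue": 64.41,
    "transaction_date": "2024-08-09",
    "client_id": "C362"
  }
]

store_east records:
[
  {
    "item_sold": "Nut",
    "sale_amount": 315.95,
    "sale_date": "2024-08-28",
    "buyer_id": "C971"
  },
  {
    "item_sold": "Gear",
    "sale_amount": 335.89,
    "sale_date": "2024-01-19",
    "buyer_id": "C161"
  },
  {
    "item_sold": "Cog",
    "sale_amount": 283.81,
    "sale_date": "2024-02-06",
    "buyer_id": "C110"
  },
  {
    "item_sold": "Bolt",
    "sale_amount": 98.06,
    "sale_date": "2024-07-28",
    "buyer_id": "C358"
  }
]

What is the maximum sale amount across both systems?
439.44

Reconcile: "revenue" (store_west) = "sale_amount" (store_east) = sale amount

Maximum in store_west: 439.44
Maximum in store_east: 335.89

Overall maximum: max(439.44, 335.89) = 439.44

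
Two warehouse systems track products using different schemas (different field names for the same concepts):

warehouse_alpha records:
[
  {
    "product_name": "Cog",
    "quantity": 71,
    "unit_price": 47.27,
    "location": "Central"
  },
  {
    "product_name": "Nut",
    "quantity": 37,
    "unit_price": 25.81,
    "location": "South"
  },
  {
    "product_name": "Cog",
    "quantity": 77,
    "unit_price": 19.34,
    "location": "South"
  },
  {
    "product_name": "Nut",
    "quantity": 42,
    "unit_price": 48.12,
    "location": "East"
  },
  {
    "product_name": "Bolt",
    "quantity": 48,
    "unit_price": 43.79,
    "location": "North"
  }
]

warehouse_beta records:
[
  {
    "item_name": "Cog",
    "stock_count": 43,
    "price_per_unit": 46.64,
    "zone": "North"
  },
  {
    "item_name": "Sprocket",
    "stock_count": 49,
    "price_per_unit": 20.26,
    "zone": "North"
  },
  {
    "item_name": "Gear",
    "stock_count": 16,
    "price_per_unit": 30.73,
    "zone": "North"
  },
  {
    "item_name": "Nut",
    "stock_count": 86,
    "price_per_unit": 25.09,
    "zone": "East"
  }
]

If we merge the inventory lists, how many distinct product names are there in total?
5

Schema mapping: "product_name" (warehouse_alpha) = "item_name" (warehouse_beta) = product name

Products in warehouse_alpha: ['Bolt', 'Cog', 'Nut']
Products in warehouse_beta: ['Cog', 'Gear', 'Nut', 'Sprocket']

Union (unique products): ['Bolt', 'Cog', 'Gear', 'Nut', 'Sprocket']
Count: 5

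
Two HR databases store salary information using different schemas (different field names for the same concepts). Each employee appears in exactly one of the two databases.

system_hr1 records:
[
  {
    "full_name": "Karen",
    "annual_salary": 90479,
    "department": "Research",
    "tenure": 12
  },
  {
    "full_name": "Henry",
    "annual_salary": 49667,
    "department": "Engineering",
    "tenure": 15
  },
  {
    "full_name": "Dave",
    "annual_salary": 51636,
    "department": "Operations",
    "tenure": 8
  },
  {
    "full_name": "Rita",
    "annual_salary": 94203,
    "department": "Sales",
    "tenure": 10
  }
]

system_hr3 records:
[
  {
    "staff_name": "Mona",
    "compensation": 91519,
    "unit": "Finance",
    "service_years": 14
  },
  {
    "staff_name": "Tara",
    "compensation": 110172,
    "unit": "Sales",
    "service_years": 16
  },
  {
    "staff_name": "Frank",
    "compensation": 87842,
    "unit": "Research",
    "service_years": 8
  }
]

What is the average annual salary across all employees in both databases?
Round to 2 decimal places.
82216.86

Schema mapping: "annual_salary" (system_hr1) = "compensation" (system_hr3) = annual salary

All salaries: [90479, 49667, 51636, 94203, 91519, 110172, 87842]
Sum: 575518
Count: 7
Average: 575518 / 7 = 82216.86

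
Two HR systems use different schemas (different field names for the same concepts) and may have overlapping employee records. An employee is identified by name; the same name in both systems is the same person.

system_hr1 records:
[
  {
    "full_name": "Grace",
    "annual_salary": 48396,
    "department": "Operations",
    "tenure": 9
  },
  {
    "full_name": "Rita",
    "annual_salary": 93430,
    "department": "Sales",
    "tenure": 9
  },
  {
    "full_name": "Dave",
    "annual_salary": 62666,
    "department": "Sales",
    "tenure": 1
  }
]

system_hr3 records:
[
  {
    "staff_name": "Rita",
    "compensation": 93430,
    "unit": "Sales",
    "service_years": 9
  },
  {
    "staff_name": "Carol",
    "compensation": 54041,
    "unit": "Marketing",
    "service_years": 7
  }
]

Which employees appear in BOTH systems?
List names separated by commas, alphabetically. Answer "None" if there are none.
Rita

Schema mapping: "full_name" (system_hr1) = "staff_name" (system_hr3) = employee name

Names in system_hr1: ['Dave', 'Grace', 'Rita']
Names in system_hr3: ['Carol', 'Rita']

Intersection: ['Rita']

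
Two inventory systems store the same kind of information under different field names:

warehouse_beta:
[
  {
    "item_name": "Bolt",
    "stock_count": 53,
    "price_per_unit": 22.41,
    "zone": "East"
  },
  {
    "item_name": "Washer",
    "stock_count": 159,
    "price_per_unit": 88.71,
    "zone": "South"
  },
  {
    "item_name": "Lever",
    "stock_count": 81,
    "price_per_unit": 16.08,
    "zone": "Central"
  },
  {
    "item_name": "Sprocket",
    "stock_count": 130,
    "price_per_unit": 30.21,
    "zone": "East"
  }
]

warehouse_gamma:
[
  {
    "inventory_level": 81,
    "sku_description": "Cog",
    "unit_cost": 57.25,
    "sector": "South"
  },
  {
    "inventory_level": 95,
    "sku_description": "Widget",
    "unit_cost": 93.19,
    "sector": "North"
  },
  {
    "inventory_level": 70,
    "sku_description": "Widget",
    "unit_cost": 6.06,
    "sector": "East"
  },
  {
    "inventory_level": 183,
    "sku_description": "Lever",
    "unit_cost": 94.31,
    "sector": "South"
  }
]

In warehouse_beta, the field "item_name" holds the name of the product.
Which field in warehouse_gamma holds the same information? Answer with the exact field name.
sku_description

In warehouse_beta, "item_name" holds the name of the product.
The fields in warehouse_gamma are: "inventory_level", "sku_description", "unit_cost", "sector".
"sku_description" is the match: the name refers to the same concept and its values are product-name strings (e.g. 'Cog', 'Lever').
The other fields ("inventory_level", "unit_cost", "sector") hold different kinds of data.

So "item_name" in warehouse_beta corresponds to "sku_description" in warehouse_gamma.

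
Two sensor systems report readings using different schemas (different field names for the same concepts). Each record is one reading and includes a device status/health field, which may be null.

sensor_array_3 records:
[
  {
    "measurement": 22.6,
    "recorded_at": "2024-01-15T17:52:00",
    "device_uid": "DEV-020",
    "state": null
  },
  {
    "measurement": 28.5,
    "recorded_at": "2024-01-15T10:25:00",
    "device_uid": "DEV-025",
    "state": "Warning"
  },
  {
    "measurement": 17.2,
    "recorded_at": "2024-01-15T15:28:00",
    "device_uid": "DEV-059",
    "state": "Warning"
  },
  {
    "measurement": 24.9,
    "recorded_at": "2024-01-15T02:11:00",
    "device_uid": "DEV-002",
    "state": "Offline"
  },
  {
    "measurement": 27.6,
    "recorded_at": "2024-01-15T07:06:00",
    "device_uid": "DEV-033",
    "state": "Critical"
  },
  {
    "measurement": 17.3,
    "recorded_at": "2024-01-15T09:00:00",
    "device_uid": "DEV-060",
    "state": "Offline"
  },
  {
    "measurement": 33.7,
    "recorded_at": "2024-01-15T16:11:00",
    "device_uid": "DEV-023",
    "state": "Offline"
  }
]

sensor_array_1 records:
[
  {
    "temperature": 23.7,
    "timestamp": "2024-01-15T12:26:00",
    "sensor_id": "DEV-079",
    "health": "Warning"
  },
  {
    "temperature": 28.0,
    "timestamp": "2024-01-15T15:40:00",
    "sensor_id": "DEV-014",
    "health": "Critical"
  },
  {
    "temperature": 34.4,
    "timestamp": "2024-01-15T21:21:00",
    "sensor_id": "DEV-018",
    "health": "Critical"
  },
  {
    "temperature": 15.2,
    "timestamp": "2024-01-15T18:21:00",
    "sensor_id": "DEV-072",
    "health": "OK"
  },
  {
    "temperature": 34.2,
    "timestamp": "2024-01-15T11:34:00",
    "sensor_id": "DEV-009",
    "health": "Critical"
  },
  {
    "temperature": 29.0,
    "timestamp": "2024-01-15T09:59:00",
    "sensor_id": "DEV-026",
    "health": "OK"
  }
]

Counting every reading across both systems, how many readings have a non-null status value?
12

Schema mapping: "state" (sensor_array_3) = "health" (sensor_array_1) = status

Non-null in sensor_array_3: 6
Non-null in sensor_array_1: 6

Total non-null: 6 + 6 = 12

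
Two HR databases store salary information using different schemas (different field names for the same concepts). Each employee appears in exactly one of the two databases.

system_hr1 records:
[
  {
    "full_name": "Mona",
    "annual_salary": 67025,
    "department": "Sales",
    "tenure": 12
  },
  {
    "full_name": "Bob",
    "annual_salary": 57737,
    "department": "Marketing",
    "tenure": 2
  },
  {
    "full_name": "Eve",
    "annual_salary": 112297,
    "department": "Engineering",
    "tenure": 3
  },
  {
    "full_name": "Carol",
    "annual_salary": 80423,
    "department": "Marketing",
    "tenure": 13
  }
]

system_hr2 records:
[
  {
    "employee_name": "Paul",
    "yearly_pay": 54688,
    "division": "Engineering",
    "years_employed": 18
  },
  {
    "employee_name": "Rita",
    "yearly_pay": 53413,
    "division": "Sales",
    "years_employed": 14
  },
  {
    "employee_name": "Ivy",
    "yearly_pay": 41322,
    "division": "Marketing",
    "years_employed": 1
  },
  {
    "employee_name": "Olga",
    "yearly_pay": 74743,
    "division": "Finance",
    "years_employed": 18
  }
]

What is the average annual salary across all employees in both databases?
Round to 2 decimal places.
67706.00

Schema mapping: "annual_salary" (system_hr1) = "yearly_pay" (system_hr2) = annual salary

All salaries: [67025, 57737, 112297, 80423, 54688, 53413, 41322, 74743]
Sum: 541648
Count: 8
Average: 541648 / 8 = 67706.00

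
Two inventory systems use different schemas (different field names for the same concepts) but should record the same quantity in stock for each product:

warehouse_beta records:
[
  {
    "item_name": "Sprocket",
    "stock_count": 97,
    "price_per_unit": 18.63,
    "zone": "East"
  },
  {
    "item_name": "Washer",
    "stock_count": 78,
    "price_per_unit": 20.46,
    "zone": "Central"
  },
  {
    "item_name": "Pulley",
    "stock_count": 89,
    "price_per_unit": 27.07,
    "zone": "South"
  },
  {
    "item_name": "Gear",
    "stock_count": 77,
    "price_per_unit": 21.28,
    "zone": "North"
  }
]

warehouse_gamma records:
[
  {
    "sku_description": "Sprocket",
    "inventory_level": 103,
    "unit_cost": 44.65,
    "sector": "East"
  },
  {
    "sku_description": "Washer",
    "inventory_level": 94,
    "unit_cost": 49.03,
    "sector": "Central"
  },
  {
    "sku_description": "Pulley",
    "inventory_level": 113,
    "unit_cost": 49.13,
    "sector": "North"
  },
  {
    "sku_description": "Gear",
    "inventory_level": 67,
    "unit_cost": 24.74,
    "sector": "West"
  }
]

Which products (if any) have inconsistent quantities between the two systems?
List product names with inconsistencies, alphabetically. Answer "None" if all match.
Gear, Pulley, Sprocket, Washer

Schema mappings:
- "item_name" (warehouse_beta) = "sku_description" (warehouse_gamma) = product name
- "stock_count" (warehouse_beta) = "inventory_level" (warehouse_gamma) = quantity

Comparison:
  Sprocket: 97 vs 103 - MISMATCH
  Washer: 78 vs 94 - MISMATCH
  Pulley: 89 vs 113 - MISMATCH
  Gear: 77 vs 67 - MISMATCH

Products with inconsistencies: Gear, Pulley, Sprocket, Washer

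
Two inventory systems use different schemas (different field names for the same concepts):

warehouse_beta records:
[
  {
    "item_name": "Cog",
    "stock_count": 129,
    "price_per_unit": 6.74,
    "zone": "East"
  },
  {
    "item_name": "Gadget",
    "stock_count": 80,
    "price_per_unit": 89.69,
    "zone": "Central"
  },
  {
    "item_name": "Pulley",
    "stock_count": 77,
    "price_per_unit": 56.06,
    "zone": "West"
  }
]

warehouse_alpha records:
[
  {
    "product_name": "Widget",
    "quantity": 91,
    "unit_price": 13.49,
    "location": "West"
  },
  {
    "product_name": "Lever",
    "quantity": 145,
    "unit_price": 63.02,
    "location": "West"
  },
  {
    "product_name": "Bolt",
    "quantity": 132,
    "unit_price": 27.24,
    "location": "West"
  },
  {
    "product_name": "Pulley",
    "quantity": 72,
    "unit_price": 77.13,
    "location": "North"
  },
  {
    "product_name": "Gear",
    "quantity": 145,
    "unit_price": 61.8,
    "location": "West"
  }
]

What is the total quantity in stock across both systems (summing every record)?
871

To reconcile these schemas, identify the field holding the quantity in stock in each system:
1. In warehouse_beta it is "stock_count"
2. In warehouse_alpha it is "quantity"

From warehouse_beta: 129 + 80 + 77 = 286
From warehouse_alpha: 91 + 145 + 132 + 72 + 145 = 585

Total: 286 + 585 = 871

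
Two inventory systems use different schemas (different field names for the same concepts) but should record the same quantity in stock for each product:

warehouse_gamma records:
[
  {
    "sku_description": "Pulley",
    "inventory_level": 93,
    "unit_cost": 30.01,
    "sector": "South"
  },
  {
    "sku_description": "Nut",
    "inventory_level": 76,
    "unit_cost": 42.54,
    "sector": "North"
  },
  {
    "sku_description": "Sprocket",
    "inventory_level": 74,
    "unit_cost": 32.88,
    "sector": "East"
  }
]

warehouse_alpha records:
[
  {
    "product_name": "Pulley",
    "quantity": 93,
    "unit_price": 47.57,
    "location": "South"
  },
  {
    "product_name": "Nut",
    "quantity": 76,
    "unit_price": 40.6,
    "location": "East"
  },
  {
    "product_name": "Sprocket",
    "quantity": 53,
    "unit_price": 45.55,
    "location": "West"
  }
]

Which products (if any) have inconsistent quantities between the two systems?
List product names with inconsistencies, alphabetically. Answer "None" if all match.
Sprocket

Schema mappings:
- "sku_description" (warehouse_gamma) = "product_name" (warehouse_alpha) = product name
- "inventory_level" (warehouse_gamma) = "quantity" (warehouse_alpha) = quantity

Comparison:
  Pulley: 93 vs 93 - MATCH
  Nut: 76 vs 76 - MATCH
  Sprocket: 74 vs 53 - MISMATCH

Products with inconsistencies: Sprocket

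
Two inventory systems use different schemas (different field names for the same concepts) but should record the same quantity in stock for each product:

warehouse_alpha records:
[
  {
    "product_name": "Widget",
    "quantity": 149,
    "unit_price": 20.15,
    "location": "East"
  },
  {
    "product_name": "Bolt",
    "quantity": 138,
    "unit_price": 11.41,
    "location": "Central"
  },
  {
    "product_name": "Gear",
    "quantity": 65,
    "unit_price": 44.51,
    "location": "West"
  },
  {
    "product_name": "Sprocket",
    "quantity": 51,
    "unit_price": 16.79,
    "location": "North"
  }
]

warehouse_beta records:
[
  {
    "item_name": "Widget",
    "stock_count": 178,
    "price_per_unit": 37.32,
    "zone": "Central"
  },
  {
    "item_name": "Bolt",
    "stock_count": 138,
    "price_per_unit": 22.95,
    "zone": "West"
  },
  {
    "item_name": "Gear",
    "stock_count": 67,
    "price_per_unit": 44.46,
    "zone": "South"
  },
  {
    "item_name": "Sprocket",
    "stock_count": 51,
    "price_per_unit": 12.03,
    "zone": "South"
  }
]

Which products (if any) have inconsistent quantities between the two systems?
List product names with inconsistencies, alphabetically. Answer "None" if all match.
Gear, Widget

Schema mappings:
- "product_name" (warehouse_alpha) = "item_name" (warehouse_beta) = product name
- "quantity" (warehouse_alpha) = "stock_count" (warehouse_beta) = quantity

Comparison:
  Widget: 149 vs 178 - MISMATCH
  Bolt: 138 vs 138 - MATCH
  Gear: 65 vs 67 - MISMATCH
  Sprocket: 51 vs 51 - MATCH

Products with inconsistencies: Gear, Widget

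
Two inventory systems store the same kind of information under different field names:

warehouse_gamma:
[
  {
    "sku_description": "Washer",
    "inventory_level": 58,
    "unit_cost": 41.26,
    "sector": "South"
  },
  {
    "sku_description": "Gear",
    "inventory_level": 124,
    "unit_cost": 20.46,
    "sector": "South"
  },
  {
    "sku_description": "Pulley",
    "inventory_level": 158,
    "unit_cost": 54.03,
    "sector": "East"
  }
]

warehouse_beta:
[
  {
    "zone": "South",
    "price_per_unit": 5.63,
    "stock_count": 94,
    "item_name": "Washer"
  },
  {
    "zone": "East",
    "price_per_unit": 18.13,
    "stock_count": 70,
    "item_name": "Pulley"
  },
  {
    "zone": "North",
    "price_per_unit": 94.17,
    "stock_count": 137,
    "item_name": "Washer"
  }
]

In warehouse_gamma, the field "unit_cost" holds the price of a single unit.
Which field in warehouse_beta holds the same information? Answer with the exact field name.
price_per_unit

In warehouse_gamma, "unit_cost" holds the price of a single unit.
The fields in warehouse_beta are: "zone", "price_per_unit", "stock_count", "item_name".
"price_per_unit" is the match: the name refers to the same concept and its values are decimal currency amounts (e.g. 5.63, 18.13).
The other fields ("zone", "stock_count", "item_name") hold different kinds of data.

So "unit_cost" in warehouse_gamma corresponds to "price_per_unit" in warehouse_beta.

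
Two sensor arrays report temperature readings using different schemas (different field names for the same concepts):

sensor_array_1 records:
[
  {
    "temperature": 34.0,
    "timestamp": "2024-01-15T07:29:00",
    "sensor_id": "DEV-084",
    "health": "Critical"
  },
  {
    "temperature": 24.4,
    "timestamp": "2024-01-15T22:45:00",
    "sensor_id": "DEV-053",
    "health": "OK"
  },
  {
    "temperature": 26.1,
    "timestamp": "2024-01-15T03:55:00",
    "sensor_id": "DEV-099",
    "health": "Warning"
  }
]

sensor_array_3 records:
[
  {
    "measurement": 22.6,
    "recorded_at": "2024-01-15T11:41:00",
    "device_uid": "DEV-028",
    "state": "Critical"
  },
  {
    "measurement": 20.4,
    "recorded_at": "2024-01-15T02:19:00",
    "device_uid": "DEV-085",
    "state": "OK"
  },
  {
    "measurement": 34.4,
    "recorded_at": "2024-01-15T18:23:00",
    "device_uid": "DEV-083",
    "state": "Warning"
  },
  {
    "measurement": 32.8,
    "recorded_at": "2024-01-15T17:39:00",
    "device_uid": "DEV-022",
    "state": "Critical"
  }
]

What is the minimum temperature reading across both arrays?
20.4

Schema mapping: "temperature" (sensor_array_1) = "measurement" (sensor_array_3) = temperature reading

Minimum in sensor_array_1: 24.4
Minimum in sensor_array_3: 20.4

Overall minimum: min(24.4, 20.4) = 20.4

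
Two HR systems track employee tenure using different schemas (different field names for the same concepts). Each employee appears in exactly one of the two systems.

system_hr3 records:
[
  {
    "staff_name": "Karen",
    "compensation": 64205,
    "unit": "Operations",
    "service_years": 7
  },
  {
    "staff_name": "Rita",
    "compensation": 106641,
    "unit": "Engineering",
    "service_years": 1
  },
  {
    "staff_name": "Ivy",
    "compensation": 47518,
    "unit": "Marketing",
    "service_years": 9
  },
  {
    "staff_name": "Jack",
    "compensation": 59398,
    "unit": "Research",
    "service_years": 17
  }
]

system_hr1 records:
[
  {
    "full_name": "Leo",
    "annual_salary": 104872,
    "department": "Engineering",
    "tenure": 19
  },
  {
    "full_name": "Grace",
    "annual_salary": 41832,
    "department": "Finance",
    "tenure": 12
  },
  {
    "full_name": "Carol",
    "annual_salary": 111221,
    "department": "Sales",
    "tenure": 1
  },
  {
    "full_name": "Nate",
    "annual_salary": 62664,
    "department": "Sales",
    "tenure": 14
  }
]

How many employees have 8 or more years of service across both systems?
5

Reconcile schemas: "service_years" (system_hr3) = "tenure" (system_hr1) = years of service

From system_hr3: 2 employees with >= 8 years
From system_hr1: 3 employees with >= 8 years

Total: 2 + 3 = 5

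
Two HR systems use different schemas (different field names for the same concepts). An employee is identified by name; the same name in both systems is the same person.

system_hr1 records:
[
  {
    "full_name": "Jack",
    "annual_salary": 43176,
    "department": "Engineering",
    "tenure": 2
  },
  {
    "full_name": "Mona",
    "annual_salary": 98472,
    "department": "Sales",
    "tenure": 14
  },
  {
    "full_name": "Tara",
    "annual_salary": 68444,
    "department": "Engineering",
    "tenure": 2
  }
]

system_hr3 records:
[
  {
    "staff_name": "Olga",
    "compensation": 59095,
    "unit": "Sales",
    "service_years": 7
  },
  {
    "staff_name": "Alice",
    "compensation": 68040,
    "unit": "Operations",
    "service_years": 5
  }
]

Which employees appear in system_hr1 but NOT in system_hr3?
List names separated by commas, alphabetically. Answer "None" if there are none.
Jack, Mona, Tara

Schema mapping: "full_name" (system_hr1) = "staff_name" (system_hr3) = employee name

Names in system_hr1: ['Jack', 'Mona', 'Tara']
Names in system_hr3: ['Alice', 'Olga']

In system_hr1 but not system_hr3: ['Jack', 'Mona', 'Tara']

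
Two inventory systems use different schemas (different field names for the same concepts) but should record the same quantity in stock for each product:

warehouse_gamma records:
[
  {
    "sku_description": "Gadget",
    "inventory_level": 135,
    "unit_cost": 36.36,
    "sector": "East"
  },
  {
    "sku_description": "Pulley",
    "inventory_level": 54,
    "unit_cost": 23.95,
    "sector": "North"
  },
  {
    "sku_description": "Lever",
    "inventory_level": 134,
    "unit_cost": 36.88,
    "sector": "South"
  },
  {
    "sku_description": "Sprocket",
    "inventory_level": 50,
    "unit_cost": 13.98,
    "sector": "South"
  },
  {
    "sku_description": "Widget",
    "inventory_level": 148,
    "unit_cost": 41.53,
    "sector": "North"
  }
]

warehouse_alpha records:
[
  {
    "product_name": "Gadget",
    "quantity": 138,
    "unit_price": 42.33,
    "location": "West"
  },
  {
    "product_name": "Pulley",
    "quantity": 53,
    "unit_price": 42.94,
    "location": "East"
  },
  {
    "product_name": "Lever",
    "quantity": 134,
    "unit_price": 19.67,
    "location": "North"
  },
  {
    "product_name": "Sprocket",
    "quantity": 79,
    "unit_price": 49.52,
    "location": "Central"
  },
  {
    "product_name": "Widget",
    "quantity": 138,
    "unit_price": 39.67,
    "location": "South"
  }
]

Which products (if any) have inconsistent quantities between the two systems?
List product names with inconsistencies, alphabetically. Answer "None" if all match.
Gadget, Pulley, Sprocket, Widget

Schema mappings:
- "sku_description" (warehouse_gamma) = "product_name" (warehouse_alpha) = product name
- "inventory_level" (warehouse_gamma) = "quantity" (warehouse_alpha) = quantity

Comparison:
  Gadget: 135 vs 138 - MISMATCH
  Pulley: 54 vs 53 - MISMATCH
  Lever: 134 vs 134 - MATCH
  Sprocket: 50 vs 79 - MISMATCH
  Widget: 148 vs 138 - MISMATCH

Products with inconsistencies: Gadget, Pulley, Sprocket, Widget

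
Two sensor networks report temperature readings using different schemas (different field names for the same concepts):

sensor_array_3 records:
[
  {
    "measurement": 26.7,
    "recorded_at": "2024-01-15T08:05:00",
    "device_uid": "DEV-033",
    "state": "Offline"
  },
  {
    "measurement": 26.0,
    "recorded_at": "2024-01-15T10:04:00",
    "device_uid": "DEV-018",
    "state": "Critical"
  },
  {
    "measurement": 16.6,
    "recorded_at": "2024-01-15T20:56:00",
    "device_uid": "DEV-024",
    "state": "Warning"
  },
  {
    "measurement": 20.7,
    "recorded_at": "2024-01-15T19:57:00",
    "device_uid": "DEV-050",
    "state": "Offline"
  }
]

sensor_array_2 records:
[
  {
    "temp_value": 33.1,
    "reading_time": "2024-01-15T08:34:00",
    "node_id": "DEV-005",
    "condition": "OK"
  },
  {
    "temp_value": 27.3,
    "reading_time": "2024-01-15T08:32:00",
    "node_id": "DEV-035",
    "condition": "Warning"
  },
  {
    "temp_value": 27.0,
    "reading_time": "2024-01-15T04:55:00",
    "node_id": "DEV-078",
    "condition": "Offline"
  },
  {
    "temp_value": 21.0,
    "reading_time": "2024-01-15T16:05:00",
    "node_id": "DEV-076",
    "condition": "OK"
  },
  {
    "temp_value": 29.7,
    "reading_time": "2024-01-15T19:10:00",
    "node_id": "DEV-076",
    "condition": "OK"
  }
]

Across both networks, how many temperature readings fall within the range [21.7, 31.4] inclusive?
5

Schema mapping: "measurement" (sensor_array_3) = "temp_value" (sensor_array_2) = temperature

Readings in [21.7, 31.4] from sensor_array_3: 2
Readings in [21.7, 31.4] from sensor_array_2: 3

Total count: 2 + 3 = 5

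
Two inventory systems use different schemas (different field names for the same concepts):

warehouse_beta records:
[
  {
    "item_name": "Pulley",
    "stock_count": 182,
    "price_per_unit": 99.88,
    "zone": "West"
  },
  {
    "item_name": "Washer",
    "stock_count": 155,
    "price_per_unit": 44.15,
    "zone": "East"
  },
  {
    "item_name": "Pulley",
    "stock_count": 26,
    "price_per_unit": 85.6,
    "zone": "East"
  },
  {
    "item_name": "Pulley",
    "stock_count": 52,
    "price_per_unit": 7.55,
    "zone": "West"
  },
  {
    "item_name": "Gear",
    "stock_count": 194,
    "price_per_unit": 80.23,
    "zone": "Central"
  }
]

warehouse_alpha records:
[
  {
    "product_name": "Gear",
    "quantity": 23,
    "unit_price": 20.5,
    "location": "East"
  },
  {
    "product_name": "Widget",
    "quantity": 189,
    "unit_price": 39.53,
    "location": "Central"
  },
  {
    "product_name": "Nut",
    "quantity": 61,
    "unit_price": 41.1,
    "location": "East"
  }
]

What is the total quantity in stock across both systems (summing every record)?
882

To reconcile these schemas, identify the field holding the quantity in stock in each system:
1. In warehouse_beta it is "stock_count"
2. In warehouse_alpha it is "quantity"

From warehouse_beta: 182 + 155 + 26 + 52 + 194 = 609
From warehouse_alpha: 23 + 189 + 61 = 273

Total: 609 + 273 = 882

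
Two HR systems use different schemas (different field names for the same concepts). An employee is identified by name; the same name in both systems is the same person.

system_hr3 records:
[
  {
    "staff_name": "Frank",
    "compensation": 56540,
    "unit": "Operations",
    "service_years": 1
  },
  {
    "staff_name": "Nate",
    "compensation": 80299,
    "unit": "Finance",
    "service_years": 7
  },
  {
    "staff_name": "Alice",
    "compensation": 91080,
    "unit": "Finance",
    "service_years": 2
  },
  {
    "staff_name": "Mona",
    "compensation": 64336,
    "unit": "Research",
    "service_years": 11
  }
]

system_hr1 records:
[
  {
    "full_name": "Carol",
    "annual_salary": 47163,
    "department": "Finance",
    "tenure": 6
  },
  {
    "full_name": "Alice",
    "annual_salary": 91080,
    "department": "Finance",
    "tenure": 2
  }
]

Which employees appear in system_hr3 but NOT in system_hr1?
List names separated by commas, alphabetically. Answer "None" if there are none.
Frank, Mona, Nate

Schema mapping: "staff_name" (system_hr3) = "full_name" (system_hr1) = employee name

Names in system_hr3: ['Alice', 'Frank', 'Mona', 'Nate']
Names in system_hr1: ['Alice', 'Carol']

In system_hr3 but not system_hr1: ['Frank', 'Mona', 'Nate']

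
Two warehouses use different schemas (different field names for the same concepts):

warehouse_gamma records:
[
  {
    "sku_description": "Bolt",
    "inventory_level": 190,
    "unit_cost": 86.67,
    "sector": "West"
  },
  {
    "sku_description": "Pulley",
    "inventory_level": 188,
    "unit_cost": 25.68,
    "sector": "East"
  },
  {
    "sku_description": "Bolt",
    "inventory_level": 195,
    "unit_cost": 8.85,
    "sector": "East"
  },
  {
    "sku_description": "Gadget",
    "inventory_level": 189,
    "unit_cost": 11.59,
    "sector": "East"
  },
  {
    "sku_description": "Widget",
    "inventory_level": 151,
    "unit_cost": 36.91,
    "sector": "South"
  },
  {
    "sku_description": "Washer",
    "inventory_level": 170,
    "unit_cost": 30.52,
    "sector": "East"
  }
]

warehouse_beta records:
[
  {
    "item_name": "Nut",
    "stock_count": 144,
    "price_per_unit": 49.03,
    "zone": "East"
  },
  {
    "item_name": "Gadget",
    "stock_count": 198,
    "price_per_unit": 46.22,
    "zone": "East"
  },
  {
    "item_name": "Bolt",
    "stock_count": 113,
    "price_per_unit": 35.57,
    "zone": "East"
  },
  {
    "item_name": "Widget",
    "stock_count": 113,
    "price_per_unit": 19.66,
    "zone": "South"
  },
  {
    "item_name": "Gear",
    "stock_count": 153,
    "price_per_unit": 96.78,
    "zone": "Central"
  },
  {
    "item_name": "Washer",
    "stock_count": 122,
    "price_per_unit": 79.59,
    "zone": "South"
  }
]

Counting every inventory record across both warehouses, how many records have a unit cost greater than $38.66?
5

Schema mapping: "unit_cost" (warehouse_gamma) = "price_per_unit" (warehouse_beta) = unit cost

Records > $38.66 in warehouse_gamma: 1
Records > $38.66 in warehouse_beta: 4

Total count: 1 + 4 = 5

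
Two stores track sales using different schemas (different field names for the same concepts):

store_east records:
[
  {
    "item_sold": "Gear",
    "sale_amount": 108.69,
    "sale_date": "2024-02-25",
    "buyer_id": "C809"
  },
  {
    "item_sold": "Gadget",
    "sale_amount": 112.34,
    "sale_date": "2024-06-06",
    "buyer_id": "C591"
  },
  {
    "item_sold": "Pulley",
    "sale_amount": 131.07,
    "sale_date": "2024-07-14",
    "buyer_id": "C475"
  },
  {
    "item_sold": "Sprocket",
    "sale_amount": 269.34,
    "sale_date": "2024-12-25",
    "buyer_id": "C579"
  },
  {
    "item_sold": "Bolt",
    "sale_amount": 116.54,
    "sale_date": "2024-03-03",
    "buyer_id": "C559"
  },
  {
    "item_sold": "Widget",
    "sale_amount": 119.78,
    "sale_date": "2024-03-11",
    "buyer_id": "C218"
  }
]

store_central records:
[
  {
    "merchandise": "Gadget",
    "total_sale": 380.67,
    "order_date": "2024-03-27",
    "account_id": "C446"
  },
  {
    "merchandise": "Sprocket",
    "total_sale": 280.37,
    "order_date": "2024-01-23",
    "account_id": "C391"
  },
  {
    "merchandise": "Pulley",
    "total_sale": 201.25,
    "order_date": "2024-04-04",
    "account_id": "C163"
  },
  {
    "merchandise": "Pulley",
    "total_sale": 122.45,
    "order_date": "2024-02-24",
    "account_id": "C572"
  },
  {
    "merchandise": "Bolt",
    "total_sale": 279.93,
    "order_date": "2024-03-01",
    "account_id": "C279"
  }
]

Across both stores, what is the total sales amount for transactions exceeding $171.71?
1411.56

Schema mapping: "sale_amount" (store_east) = "total_sale" (store_central) = sale amount

Sum of sales > $171.71 in store_east: 269.34
Sum of sales > $171.71 in store_central: 1142.22

Total: 269.34 + 1142.22 = 1411.56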